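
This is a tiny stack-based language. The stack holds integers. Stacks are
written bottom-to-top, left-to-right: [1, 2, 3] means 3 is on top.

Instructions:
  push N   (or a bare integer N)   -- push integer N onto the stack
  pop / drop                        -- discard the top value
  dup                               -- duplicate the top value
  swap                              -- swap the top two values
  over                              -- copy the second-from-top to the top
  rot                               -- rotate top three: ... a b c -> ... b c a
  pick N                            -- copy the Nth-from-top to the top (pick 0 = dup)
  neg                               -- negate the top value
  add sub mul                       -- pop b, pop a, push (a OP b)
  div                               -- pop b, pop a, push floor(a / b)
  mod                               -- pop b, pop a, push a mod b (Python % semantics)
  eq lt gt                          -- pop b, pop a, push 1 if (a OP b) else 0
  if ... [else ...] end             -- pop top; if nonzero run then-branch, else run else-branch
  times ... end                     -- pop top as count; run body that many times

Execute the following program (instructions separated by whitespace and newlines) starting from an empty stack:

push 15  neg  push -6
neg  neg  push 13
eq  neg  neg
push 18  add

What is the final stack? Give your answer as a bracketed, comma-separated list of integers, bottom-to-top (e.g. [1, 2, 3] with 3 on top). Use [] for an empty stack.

Answer: [-15, 18]

Derivation:
After 'push 15': [15]
After 'neg': [-15]
After 'push -6': [-15, -6]
After 'neg': [-15, 6]
After 'neg': [-15, -6]
After 'push 13': [-15, -6, 13]
After 'eq': [-15, 0]
After 'neg': [-15, 0]
After 'neg': [-15, 0]
After 'push 18': [-15, 0, 18]
After 'add': [-15, 18]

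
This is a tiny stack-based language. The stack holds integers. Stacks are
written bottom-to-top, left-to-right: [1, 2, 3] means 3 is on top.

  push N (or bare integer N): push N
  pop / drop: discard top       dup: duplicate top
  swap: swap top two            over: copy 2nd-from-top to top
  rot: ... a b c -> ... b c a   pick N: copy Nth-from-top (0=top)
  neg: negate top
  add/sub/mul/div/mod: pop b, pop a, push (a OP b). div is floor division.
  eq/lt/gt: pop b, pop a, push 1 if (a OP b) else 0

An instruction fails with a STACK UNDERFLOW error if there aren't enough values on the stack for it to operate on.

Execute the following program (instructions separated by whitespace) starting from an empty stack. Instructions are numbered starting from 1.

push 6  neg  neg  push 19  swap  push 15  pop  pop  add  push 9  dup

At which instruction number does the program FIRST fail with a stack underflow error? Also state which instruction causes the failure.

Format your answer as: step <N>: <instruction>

Step 1 ('push 6'): stack = [6], depth = 1
Step 2 ('neg'): stack = [-6], depth = 1
Step 3 ('neg'): stack = [6], depth = 1
Step 4 ('push 19'): stack = [6, 19], depth = 2
Step 5 ('swap'): stack = [19, 6], depth = 2
Step 6 ('push 15'): stack = [19, 6, 15], depth = 3
Step 7 ('pop'): stack = [19, 6], depth = 2
Step 8 ('pop'): stack = [19], depth = 1
Step 9 ('add'): needs 2 value(s) but depth is 1 — STACK UNDERFLOW

Answer: step 9: add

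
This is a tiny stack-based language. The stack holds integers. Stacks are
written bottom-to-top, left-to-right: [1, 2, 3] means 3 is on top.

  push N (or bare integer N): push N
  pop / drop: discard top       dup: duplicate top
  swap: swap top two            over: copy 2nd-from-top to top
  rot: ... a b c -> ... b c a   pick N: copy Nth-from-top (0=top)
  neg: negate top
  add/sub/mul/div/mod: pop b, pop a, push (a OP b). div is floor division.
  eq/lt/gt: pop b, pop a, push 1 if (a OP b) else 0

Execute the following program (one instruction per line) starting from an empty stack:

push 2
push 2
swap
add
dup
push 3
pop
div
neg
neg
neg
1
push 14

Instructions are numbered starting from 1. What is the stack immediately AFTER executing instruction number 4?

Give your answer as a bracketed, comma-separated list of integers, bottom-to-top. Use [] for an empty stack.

Answer: [4]

Derivation:
Step 1 ('push 2'): [2]
Step 2 ('push 2'): [2, 2]
Step 3 ('swap'): [2, 2]
Step 4 ('add'): [4]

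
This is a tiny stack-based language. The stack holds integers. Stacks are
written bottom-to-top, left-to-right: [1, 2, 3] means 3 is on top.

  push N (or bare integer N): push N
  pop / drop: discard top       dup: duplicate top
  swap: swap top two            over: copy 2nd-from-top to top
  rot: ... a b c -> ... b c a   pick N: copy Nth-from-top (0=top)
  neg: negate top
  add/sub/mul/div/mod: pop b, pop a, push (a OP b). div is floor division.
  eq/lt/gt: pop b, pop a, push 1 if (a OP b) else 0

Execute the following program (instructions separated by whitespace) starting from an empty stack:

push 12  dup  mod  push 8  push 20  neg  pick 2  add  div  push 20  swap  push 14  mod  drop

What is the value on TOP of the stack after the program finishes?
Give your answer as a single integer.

After 'push 12': [12]
After 'dup': [12, 12]
After 'mod': [0]
After 'push 8': [0, 8]
After 'push 20': [0, 8, 20]
After 'neg': [0, 8, -20]
After 'pick 2': [0, 8, -20, 0]
After 'add': [0, 8, -20]
After 'div': [0, -1]
After 'push 20': [0, -1, 20]
After 'swap': [0, 20, -1]
After 'push 14': [0, 20, -1, 14]
After 'mod': [0, 20, 13]
After 'drop': [0, 20]

Answer: 20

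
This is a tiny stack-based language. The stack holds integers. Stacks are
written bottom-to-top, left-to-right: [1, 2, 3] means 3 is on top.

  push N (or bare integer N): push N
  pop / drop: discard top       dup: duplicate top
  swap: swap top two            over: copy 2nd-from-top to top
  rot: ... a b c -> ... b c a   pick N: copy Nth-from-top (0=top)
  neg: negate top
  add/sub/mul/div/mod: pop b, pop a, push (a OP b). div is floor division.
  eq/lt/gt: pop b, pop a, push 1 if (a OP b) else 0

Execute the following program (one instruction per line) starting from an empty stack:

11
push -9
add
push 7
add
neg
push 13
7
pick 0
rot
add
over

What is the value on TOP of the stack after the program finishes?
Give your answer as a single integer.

After 'push 11': [11]
After 'push -9': [11, -9]
After 'add': [2]
After 'push 7': [2, 7]
After 'add': [9]
After 'neg': [-9]
After 'push 13': [-9, 13]
After 'push 7': [-9, 13, 7]
After 'pick 0': [-9, 13, 7, 7]
After 'rot': [-9, 7, 7, 13]
After 'add': [-9, 7, 20]
After 'over': [-9, 7, 20, 7]

Answer: 7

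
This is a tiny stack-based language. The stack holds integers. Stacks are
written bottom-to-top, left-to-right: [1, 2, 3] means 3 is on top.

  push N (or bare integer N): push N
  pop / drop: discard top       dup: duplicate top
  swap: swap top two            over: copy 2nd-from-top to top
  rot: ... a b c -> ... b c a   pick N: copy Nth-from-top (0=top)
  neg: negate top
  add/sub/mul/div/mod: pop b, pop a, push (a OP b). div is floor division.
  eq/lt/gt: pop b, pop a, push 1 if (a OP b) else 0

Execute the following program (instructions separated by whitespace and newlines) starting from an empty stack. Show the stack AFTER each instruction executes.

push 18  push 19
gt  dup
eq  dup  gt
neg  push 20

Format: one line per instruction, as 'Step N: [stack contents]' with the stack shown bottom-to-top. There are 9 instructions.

Step 1: [18]
Step 2: [18, 19]
Step 3: [0]
Step 4: [0, 0]
Step 5: [1]
Step 6: [1, 1]
Step 7: [0]
Step 8: [0]
Step 9: [0, 20]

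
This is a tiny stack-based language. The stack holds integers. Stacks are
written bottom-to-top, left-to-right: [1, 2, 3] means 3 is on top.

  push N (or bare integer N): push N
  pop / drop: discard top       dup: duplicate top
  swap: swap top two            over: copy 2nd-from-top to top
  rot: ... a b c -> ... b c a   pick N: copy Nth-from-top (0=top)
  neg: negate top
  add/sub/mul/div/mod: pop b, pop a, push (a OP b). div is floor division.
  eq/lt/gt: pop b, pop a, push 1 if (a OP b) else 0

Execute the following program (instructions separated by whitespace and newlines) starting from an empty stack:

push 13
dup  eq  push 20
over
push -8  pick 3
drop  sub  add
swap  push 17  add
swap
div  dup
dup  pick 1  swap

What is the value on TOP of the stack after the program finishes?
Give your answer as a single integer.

After 'push 13': [13]
After 'dup': [13, 13]
After 'eq': [1]
After 'push 20': [1, 20]
After 'over': [1, 20, 1]
After 'push -8': [1, 20, 1, -8]
After 'pick 3': [1, 20, 1, -8, 1]
After 'drop': [1, 20, 1, -8]
After 'sub': [1, 20, 9]
After 'add': [1, 29]
After 'swap': [29, 1]
After 'push 17': [29, 1, 17]
After 'add': [29, 18]
After 'swap': [18, 29]
After 'div': [0]
After 'dup': [0, 0]
After 'dup': [0, 0, 0]
After 'pick 1': [0, 0, 0, 0]
After 'swap': [0, 0, 0, 0]

Answer: 0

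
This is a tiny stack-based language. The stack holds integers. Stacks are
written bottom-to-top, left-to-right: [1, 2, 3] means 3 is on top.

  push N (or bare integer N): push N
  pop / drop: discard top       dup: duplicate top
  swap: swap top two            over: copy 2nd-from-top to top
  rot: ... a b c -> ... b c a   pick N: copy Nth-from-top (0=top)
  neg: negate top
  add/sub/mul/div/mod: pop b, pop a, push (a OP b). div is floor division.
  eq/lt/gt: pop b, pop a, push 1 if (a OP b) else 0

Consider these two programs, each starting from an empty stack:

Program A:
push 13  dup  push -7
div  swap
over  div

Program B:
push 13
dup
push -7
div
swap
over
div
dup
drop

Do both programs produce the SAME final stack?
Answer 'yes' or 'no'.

Program A trace:
  After 'push 13': [13]
  After 'dup': [13, 13]
  After 'push -7': [13, 13, -7]
  After 'div': [13, -2]
  After 'swap': [-2, 13]
  After 'over': [-2, 13, -2]
  After 'div': [-2, -7]
Program A final stack: [-2, -7]

Program B trace:
  After 'push 13': [13]
  After 'dup': [13, 13]
  After 'push -7': [13, 13, -7]
  After 'div': [13, -2]
  After 'swap': [-2, 13]
  After 'over': [-2, 13, -2]
  After 'div': [-2, -7]
  After 'dup': [-2, -7, -7]
  After 'drop': [-2, -7]
Program B final stack: [-2, -7]
Same: yes

Answer: yes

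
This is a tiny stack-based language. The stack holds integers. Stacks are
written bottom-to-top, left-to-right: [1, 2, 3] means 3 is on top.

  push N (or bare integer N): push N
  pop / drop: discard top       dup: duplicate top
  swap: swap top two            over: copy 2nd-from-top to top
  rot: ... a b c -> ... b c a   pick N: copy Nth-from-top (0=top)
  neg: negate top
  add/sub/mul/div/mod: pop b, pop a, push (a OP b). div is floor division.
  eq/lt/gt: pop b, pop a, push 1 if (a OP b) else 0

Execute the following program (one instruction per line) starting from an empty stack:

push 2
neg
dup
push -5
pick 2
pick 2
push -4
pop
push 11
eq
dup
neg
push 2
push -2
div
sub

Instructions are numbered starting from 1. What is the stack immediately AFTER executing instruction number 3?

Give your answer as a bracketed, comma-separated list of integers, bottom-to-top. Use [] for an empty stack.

Answer: [-2, -2]

Derivation:
Step 1 ('push 2'): [2]
Step 2 ('neg'): [-2]
Step 3 ('dup'): [-2, -2]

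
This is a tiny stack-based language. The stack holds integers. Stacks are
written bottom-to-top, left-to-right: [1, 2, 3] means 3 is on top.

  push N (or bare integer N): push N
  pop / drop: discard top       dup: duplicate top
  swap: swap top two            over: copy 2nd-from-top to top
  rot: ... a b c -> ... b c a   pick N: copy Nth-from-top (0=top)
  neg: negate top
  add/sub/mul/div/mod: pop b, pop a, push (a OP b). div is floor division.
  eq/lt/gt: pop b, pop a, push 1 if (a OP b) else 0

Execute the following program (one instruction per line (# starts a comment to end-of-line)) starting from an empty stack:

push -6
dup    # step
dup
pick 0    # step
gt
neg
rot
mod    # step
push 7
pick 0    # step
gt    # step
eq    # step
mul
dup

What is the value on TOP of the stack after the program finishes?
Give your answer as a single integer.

Answer: -6

Derivation:
After 'push -6': [-6]
After 'dup': [-6, -6]
After 'dup': [-6, -6, -6]
After 'pick 0': [-6, -6, -6, -6]
After 'gt': [-6, -6, 0]
After 'neg': [-6, -6, 0]
After 'rot': [-6, 0, -6]
After 'mod': [-6, 0]
After 'push 7': [-6, 0, 7]
After 'pick 0': [-6, 0, 7, 7]
After 'gt': [-6, 0, 0]
After 'eq': [-6, 1]
After 'mul': [-6]
After 'dup': [-6, -6]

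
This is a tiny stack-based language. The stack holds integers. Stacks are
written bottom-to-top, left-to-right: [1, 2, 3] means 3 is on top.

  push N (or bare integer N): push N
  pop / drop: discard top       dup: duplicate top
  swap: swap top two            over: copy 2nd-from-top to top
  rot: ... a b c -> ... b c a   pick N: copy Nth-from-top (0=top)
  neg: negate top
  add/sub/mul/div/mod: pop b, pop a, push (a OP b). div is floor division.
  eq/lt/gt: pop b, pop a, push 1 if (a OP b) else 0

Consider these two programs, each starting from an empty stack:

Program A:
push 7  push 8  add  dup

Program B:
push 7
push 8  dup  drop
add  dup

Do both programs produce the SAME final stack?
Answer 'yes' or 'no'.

Program A trace:
  After 'push 7': [7]
  After 'push 8': [7, 8]
  After 'add': [15]
  After 'dup': [15, 15]
Program A final stack: [15, 15]

Program B trace:
  After 'push 7': [7]
  After 'push 8': [7, 8]
  After 'dup': [7, 8, 8]
  After 'drop': [7, 8]
  After 'add': [15]
  After 'dup': [15, 15]
Program B final stack: [15, 15]
Same: yes

Answer: yes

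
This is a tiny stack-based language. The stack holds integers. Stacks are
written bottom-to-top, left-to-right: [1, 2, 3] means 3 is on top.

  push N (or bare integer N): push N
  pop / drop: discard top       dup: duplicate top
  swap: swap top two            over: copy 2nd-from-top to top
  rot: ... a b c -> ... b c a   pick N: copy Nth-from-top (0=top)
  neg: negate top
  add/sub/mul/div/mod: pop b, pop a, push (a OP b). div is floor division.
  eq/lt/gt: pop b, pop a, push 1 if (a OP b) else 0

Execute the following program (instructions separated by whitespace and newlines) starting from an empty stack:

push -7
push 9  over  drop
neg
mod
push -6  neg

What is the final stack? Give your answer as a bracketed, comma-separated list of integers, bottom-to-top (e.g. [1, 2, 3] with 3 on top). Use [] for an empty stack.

Answer: [-7, 6]

Derivation:
After 'push -7': [-7]
After 'push 9': [-7, 9]
After 'over': [-7, 9, -7]
After 'drop': [-7, 9]
After 'neg': [-7, -9]
After 'mod': [-7]
After 'push -6': [-7, -6]
After 'neg': [-7, 6]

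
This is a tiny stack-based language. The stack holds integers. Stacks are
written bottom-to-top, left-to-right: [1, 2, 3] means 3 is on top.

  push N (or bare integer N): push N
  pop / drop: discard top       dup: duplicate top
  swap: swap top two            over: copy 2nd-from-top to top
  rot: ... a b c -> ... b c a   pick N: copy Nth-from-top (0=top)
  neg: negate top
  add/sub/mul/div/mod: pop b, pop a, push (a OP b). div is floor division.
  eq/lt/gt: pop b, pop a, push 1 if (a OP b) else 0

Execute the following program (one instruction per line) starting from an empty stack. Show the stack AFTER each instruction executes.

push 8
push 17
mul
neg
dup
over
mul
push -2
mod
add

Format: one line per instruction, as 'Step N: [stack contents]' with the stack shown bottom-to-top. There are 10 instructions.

Step 1: [8]
Step 2: [8, 17]
Step 3: [136]
Step 4: [-136]
Step 5: [-136, -136]
Step 6: [-136, -136, -136]
Step 7: [-136, 18496]
Step 8: [-136, 18496, -2]
Step 9: [-136, 0]
Step 10: [-136]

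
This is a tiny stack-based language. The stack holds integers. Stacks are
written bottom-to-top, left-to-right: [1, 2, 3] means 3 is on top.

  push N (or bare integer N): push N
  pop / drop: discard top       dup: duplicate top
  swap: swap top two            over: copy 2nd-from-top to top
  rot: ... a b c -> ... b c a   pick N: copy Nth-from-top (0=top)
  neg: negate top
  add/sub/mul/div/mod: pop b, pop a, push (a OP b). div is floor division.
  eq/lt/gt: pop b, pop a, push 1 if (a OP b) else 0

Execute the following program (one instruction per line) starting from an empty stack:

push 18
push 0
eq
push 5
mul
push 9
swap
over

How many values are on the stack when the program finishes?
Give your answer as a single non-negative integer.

After 'push 18': stack = [18] (depth 1)
After 'push 0': stack = [18, 0] (depth 2)
After 'eq': stack = [0] (depth 1)
After 'push 5': stack = [0, 5] (depth 2)
After 'mul': stack = [0] (depth 1)
After 'push 9': stack = [0, 9] (depth 2)
After 'swap': stack = [9, 0] (depth 2)
After 'over': stack = [9, 0, 9] (depth 3)

Answer: 3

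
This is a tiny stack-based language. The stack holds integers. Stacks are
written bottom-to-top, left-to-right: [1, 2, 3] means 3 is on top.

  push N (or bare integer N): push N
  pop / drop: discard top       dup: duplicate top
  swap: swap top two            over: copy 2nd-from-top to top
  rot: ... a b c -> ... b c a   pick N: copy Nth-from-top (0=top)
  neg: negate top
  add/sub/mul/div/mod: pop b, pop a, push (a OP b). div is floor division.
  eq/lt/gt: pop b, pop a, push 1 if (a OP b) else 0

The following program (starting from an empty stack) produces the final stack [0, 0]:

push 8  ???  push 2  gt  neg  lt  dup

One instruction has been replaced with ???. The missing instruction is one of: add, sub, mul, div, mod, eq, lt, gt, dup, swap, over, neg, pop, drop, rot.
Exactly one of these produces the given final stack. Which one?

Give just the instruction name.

Stack before ???: [8]
Stack after ???:  [8, 8]
The instruction that transforms [8] -> [8, 8] is: dup

Answer: dup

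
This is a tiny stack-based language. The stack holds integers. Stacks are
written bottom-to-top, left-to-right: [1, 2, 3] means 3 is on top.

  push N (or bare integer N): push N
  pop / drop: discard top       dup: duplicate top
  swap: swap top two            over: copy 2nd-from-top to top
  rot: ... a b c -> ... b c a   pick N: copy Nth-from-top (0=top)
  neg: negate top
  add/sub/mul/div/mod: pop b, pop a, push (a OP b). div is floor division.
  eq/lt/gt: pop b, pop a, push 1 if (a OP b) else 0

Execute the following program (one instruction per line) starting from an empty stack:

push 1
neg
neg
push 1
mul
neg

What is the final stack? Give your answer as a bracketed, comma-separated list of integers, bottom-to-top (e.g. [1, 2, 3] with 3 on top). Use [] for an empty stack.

After 'push 1': [1]
After 'neg': [-1]
After 'neg': [1]
After 'push 1': [1, 1]
After 'mul': [1]
After 'neg': [-1]

Answer: [-1]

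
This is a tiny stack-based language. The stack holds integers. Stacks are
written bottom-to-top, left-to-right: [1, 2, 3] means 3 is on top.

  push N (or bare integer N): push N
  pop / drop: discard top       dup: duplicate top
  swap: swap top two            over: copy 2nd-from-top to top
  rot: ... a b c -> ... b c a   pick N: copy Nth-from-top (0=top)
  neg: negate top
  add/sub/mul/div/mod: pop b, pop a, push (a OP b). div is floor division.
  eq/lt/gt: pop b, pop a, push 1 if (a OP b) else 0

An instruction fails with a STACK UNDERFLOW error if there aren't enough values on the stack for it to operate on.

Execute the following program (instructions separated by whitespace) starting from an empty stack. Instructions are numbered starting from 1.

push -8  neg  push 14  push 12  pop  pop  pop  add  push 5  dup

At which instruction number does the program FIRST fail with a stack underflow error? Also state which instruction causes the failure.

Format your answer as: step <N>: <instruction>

Answer: step 8: add

Derivation:
Step 1 ('push -8'): stack = [-8], depth = 1
Step 2 ('neg'): stack = [8], depth = 1
Step 3 ('push 14'): stack = [8, 14], depth = 2
Step 4 ('push 12'): stack = [8, 14, 12], depth = 3
Step 5 ('pop'): stack = [8, 14], depth = 2
Step 6 ('pop'): stack = [8], depth = 1
Step 7 ('pop'): stack = [], depth = 0
Step 8 ('add'): needs 2 value(s) but depth is 0 — STACK UNDERFLOW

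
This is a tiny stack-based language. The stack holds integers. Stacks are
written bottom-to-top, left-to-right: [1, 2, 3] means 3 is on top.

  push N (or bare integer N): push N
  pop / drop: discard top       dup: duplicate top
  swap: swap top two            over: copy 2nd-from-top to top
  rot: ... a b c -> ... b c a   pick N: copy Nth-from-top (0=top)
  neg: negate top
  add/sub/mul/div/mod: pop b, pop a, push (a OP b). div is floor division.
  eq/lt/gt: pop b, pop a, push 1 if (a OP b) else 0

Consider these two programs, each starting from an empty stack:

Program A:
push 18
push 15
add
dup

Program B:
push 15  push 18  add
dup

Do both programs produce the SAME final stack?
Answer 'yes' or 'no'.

Answer: yes

Derivation:
Program A trace:
  After 'push 18': [18]
  After 'push 15': [18, 15]
  After 'add': [33]
  After 'dup': [33, 33]
Program A final stack: [33, 33]

Program B trace:
  After 'push 15': [15]
  After 'push 18': [15, 18]
  After 'add': [33]
  After 'dup': [33, 33]
Program B final stack: [33, 33]
Same: yes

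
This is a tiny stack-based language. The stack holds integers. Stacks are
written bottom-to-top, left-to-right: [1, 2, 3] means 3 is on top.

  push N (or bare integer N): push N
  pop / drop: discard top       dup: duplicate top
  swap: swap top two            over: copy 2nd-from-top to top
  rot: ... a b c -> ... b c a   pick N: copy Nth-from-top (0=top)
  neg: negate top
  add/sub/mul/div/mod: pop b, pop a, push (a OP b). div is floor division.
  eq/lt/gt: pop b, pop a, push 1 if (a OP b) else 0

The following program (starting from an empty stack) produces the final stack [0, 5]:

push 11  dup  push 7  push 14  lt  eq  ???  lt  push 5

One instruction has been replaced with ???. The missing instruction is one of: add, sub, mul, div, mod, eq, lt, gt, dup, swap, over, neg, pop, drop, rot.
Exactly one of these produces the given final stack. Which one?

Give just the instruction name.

Stack before ???: [11, 0]
Stack after ???:  [11, 0]
The instruction that transforms [11, 0] -> [11, 0] is: neg

Answer: neg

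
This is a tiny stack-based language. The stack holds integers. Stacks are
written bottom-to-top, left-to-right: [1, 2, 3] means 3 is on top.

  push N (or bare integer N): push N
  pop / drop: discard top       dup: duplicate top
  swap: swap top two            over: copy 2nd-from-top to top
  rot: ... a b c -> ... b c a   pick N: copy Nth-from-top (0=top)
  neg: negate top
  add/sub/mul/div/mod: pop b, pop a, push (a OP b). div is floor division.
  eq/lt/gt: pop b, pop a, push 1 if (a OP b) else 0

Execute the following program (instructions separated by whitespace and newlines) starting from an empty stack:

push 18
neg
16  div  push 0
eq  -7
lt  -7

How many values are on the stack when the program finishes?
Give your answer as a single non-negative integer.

After 'push 18': stack = [18] (depth 1)
After 'neg': stack = [-18] (depth 1)
After 'push 16': stack = [-18, 16] (depth 2)
After 'div': stack = [-2] (depth 1)
After 'push 0': stack = [-2, 0] (depth 2)
After 'eq': stack = [0] (depth 1)
After 'push -7': stack = [0, -7] (depth 2)
After 'lt': stack = [0] (depth 1)
After 'push -7': stack = [0, -7] (depth 2)

Answer: 2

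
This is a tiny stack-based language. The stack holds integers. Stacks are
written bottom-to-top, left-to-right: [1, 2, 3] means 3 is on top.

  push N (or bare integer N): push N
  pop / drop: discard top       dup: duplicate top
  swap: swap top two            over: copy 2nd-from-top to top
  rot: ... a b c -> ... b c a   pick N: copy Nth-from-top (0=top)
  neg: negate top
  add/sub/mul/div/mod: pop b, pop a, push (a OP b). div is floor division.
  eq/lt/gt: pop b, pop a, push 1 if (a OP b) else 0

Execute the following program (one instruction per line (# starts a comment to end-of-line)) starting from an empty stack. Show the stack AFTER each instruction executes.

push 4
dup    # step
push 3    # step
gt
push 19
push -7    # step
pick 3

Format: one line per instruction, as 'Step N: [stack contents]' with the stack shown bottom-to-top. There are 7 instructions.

Step 1: [4]
Step 2: [4, 4]
Step 3: [4, 4, 3]
Step 4: [4, 1]
Step 5: [4, 1, 19]
Step 6: [4, 1, 19, -7]
Step 7: [4, 1, 19, -7, 4]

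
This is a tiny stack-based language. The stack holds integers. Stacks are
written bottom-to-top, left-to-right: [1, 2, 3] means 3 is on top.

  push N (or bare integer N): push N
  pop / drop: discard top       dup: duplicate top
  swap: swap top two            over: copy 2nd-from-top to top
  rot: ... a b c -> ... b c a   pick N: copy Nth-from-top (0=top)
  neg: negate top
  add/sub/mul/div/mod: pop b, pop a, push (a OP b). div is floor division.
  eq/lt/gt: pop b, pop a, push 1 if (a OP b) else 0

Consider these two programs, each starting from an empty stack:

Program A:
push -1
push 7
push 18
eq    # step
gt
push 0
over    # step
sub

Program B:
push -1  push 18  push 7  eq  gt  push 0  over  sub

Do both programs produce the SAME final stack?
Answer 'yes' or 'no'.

Answer: yes

Derivation:
Program A trace:
  After 'push -1': [-1]
  After 'push 7': [-1, 7]
  After 'push 18': [-1, 7, 18]
  After 'eq': [-1, 0]
  After 'gt': [0]
  After 'push 0': [0, 0]
  After 'over': [0, 0, 0]
  After 'sub': [0, 0]
Program A final stack: [0, 0]

Program B trace:
  After 'push -1': [-1]
  After 'push 18': [-1, 18]
  After 'push 7': [-1, 18, 7]
  After 'eq': [-1, 0]
  After 'gt': [0]
  After 'push 0': [0, 0]
  After 'over': [0, 0, 0]
  After 'sub': [0, 0]
Program B final stack: [0, 0]
Same: yes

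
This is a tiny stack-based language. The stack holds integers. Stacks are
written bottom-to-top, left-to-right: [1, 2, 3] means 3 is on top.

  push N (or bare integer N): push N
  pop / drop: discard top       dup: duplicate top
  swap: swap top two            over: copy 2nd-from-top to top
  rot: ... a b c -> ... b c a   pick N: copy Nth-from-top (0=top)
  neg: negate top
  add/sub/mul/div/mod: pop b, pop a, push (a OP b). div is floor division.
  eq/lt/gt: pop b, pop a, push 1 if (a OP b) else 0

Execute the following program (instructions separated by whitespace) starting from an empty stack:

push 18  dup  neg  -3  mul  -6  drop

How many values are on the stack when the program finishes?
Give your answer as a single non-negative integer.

Answer: 2

Derivation:
After 'push 18': stack = [18] (depth 1)
After 'dup': stack = [18, 18] (depth 2)
After 'neg': stack = [18, -18] (depth 2)
After 'push -3': stack = [18, -18, -3] (depth 3)
After 'mul': stack = [18, 54] (depth 2)
After 'push -6': stack = [18, 54, -6] (depth 3)
After 'drop': stack = [18, 54] (depth 2)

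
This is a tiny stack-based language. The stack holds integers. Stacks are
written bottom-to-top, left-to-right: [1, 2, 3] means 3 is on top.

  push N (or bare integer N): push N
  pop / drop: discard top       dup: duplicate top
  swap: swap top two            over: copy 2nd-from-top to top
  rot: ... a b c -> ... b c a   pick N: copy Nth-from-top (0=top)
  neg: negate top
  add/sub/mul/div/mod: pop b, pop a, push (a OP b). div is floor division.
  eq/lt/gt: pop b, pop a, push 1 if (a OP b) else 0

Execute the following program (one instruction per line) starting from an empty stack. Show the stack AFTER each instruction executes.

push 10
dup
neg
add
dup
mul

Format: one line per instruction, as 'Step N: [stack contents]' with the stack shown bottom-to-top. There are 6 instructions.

Step 1: [10]
Step 2: [10, 10]
Step 3: [10, -10]
Step 4: [0]
Step 5: [0, 0]
Step 6: [0]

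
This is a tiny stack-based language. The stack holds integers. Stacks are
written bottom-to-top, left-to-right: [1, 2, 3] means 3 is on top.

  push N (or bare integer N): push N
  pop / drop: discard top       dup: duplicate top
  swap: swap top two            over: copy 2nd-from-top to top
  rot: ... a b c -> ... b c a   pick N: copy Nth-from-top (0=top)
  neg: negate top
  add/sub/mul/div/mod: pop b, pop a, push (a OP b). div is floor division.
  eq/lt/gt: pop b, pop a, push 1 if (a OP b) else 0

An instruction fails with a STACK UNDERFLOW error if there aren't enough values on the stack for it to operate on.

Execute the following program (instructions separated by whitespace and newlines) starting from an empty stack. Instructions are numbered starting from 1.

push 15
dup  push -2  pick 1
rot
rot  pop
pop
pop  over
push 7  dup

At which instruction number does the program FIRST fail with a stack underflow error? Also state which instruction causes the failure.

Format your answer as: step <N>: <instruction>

Answer: step 10: over

Derivation:
Step 1 ('push 15'): stack = [15], depth = 1
Step 2 ('dup'): stack = [15, 15], depth = 2
Step 3 ('push -2'): stack = [15, 15, -2], depth = 3
Step 4 ('pick 1'): stack = [15, 15, -2, 15], depth = 4
Step 5 ('rot'): stack = [15, -2, 15, 15], depth = 4
Step 6 ('rot'): stack = [15, 15, 15, -2], depth = 4
Step 7 ('pop'): stack = [15, 15, 15], depth = 3
Step 8 ('pop'): stack = [15, 15], depth = 2
Step 9 ('pop'): stack = [15], depth = 1
Step 10 ('over'): needs 2 value(s) but depth is 1 — STACK UNDERFLOW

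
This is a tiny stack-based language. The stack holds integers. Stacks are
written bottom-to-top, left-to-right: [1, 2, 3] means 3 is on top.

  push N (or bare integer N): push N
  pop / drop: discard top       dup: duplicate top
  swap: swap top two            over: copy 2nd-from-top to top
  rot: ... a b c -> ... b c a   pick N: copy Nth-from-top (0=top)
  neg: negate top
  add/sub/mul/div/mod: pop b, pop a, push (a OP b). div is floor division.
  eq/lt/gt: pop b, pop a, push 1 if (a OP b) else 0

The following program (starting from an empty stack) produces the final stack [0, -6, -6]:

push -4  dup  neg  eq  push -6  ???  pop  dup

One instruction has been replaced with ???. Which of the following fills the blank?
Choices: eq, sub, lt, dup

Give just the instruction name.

Stack before ???: [0, -6]
Stack after ???:  [0, -6, -6]
Checking each choice:
  eq: stack underflow (need 1, have 0)
  sub: stack underflow (need 1, have 0)
  lt: stack underflow (need 1, have 0)
  dup: MATCH


Answer: dup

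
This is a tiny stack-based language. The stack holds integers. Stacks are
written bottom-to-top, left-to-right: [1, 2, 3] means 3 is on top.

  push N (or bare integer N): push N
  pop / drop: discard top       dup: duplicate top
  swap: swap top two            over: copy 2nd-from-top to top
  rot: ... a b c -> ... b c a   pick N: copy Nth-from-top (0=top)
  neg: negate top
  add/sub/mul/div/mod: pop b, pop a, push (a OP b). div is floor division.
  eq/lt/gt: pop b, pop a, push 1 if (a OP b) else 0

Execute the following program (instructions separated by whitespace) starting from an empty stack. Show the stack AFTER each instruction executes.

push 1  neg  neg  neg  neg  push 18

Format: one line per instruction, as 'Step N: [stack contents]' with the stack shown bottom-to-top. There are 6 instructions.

Step 1: [1]
Step 2: [-1]
Step 3: [1]
Step 4: [-1]
Step 5: [1]
Step 6: [1, 18]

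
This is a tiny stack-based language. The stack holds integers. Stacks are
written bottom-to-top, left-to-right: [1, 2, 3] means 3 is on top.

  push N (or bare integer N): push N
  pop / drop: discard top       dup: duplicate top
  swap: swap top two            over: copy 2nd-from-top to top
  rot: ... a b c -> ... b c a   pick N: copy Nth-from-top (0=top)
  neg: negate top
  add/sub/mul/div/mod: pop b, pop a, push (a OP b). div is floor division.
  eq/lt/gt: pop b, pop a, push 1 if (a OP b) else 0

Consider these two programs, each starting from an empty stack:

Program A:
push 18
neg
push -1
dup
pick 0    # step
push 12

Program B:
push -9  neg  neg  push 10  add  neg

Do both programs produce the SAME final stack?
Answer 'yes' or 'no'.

Program A trace:
  After 'push 18': [18]
  After 'neg': [-18]
  After 'push -1': [-18, -1]
  After 'dup': [-18, -1, -1]
  After 'pick 0': [-18, -1, -1, -1]
  After 'push 12': [-18, -1, -1, -1, 12]
Program A final stack: [-18, -1, -1, -1, 12]

Program B trace:
  After 'push -9': [-9]
  After 'neg': [9]
  After 'neg': [-9]
  After 'push 10': [-9, 10]
  After 'add': [1]
  After 'neg': [-1]
Program B final stack: [-1]
Same: no

Answer: no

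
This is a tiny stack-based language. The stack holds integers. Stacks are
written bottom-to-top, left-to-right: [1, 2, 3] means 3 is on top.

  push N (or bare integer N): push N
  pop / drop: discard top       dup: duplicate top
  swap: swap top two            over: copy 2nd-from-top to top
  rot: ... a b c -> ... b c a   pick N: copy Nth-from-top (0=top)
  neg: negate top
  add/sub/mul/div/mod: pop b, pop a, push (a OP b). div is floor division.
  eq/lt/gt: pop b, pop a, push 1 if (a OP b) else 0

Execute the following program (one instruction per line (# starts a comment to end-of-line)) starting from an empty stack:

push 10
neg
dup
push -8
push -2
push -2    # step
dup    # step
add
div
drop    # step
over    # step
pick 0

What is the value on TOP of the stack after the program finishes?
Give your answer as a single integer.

Answer: -10

Derivation:
After 'push 10': [10]
After 'neg': [-10]
After 'dup': [-10, -10]
After 'push -8': [-10, -10, -8]
After 'push -2': [-10, -10, -8, -2]
After 'push -2': [-10, -10, -8, -2, -2]
After 'dup': [-10, -10, -8, -2, -2, -2]
After 'add': [-10, -10, -8, -2, -4]
After 'div': [-10, -10, -8, 0]
After 'drop': [-10, -10, -8]
After 'over': [-10, -10, -8, -10]
After 'pick 0': [-10, -10, -8, -10, -10]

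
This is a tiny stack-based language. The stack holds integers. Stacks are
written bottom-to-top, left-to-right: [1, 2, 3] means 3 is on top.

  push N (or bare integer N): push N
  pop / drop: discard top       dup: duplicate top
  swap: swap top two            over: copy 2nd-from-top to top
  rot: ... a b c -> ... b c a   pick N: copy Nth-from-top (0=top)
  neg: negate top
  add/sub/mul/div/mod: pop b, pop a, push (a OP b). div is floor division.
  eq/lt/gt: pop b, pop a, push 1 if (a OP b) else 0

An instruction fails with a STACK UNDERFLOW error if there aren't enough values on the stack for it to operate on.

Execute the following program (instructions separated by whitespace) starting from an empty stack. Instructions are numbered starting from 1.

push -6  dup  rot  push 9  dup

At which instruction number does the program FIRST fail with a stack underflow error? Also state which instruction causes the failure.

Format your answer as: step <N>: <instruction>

Step 1 ('push -6'): stack = [-6], depth = 1
Step 2 ('dup'): stack = [-6, -6], depth = 2
Step 3 ('rot'): needs 3 value(s) but depth is 2 — STACK UNDERFLOW

Answer: step 3: rot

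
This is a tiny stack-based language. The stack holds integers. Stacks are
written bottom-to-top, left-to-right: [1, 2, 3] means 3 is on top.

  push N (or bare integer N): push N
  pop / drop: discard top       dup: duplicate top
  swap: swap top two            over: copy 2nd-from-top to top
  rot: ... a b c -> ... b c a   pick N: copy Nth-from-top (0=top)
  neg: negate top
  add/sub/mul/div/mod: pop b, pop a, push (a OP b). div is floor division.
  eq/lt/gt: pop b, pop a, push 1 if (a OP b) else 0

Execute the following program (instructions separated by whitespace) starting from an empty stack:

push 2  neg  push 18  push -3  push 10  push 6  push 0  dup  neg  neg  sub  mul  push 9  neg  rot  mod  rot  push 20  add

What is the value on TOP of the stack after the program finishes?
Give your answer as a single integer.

After 'push 2': [2]
After 'neg': [-2]
After 'push 18': [-2, 18]
After 'push -3': [-2, 18, -3]
After 'push 10': [-2, 18, -3, 10]
After 'push 6': [-2, 18, -3, 10, 6]
After 'push 0': [-2, 18, -3, 10, 6, 0]
After 'dup': [-2, 18, -3, 10, 6, 0, 0]
After 'neg': [-2, 18, -3, 10, 6, 0, 0]
After 'neg': [-2, 18, -3, 10, 6, 0, 0]
After 'sub': [-2, 18, -3, 10, 6, 0]
After 'mul': [-2, 18, -3, 10, 0]
After 'push 9': [-2, 18, -3, 10, 0, 9]
After 'neg': [-2, 18, -3, 10, 0, -9]
After 'rot': [-2, 18, -3, 0, -9, 10]
After 'mod': [-2, 18, -3, 0, 1]
After 'rot': [-2, 18, 0, 1, -3]
After 'push 20': [-2, 18, 0, 1, -3, 20]
After 'add': [-2, 18, 0, 1, 17]

Answer: 17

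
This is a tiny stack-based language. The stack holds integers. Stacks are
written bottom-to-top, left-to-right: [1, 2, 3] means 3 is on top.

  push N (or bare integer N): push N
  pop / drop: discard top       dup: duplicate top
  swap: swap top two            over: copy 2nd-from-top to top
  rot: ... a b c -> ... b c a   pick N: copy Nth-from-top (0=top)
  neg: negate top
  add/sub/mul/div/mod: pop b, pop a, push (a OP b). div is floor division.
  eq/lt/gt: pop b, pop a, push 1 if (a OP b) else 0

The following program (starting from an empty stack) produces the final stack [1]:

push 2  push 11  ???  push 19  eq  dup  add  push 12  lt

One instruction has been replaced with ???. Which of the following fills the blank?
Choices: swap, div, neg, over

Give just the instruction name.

Answer: div

Derivation:
Stack before ???: [2, 11]
Stack after ???:  [0]
Checking each choice:
  swap: produces [11, 1]
  div: MATCH
  neg: produces [2, 1]
  over: produces [2, 11, 1]


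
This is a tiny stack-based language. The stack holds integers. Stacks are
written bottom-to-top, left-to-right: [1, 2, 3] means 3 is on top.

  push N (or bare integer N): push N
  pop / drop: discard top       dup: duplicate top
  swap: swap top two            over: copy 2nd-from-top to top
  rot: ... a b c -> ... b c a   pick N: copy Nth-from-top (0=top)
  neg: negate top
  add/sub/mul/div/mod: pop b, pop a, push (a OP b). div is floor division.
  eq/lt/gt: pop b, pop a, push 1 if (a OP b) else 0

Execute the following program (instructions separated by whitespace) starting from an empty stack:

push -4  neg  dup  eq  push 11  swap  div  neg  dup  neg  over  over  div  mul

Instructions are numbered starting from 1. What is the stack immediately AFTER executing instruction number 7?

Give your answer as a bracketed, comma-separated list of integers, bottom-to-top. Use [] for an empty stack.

Step 1 ('push -4'): [-4]
Step 2 ('neg'): [4]
Step 3 ('dup'): [4, 4]
Step 4 ('eq'): [1]
Step 5 ('push 11'): [1, 11]
Step 6 ('swap'): [11, 1]
Step 7 ('div'): [11]

Answer: [11]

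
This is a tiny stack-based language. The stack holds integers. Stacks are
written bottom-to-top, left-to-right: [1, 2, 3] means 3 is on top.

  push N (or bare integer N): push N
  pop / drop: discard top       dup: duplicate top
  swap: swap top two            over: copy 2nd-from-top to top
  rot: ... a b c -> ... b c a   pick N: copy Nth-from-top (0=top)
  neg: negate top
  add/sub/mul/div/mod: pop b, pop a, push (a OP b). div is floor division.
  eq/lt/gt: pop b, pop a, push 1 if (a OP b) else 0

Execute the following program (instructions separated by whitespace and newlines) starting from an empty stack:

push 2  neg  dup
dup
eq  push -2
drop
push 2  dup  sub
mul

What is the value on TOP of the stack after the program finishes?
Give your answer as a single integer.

After 'push 2': [2]
After 'neg': [-2]
After 'dup': [-2, -2]
After 'dup': [-2, -2, -2]
After 'eq': [-2, 1]
After 'push -2': [-2, 1, -2]
After 'drop': [-2, 1]
After 'push 2': [-2, 1, 2]
After 'dup': [-2, 1, 2, 2]
After 'sub': [-2, 1, 0]
After 'mul': [-2, 0]

Answer: 0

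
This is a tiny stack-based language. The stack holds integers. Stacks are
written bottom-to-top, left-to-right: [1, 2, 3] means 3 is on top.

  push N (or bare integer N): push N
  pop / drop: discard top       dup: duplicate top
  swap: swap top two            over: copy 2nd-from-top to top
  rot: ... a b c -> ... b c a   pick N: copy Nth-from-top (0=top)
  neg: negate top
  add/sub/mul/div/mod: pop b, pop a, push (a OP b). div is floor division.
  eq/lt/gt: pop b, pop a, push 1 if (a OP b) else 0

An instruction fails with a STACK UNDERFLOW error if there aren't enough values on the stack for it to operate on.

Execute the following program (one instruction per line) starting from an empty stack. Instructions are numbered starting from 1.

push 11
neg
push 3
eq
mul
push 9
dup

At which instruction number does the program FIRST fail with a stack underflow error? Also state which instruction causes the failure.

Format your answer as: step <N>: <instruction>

Answer: step 5: mul

Derivation:
Step 1 ('push 11'): stack = [11], depth = 1
Step 2 ('neg'): stack = [-11], depth = 1
Step 3 ('push 3'): stack = [-11, 3], depth = 2
Step 4 ('eq'): stack = [0], depth = 1
Step 5 ('mul'): needs 2 value(s) but depth is 1 — STACK UNDERFLOW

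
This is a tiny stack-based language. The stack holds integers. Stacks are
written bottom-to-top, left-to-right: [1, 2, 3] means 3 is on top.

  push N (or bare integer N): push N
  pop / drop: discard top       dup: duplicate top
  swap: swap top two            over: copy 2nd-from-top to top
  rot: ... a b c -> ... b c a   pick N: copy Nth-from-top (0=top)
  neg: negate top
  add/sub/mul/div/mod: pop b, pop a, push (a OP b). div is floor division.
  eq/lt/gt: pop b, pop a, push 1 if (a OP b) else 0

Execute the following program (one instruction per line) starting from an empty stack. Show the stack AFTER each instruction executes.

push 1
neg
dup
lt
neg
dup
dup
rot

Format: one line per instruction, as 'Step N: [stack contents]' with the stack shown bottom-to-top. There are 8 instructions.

Step 1: [1]
Step 2: [-1]
Step 3: [-1, -1]
Step 4: [0]
Step 5: [0]
Step 6: [0, 0]
Step 7: [0, 0, 0]
Step 8: [0, 0, 0]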